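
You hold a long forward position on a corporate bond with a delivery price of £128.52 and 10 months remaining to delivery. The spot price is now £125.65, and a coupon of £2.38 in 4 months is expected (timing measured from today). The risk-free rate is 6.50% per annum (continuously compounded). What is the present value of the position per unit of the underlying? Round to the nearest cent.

£1.58

PV(remaining coupons) I = 2.38·e^(−0.0650·4/12) = 2.3290
Current forward F = (S − I)·e^(rT) = (125.65 − 2.3290)·e^(0.0650·10/12) = 123.3210 × 1.055661 = 130.1852
Value (long) = (F − K)·e^(−rT) = (130.1852 − 128.52) × 0.947274 = 1.5774
Value = £1.58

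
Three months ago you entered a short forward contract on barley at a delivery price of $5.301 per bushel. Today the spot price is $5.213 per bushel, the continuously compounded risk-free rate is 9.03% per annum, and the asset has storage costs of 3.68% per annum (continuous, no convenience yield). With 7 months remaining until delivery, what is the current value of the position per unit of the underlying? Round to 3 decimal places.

Current fair forward for the remaining 7 months: F = S·e^((r + u)·T), (r + u) = 0.0903 + 0.0368 = 0.1271
F = 5.213 · e^(0.1271 × 7/12) = 5.213 × 1.076959 = 5.6142
Value of long forward = (F − K)·e^(−rT) = (5.6142 − 5.301) · e^(−0.0903·7/12)
= 0.3132 × 0.948688 = 0.297
Short position value = −(long value) = -$0.297

-$0.297 per bushel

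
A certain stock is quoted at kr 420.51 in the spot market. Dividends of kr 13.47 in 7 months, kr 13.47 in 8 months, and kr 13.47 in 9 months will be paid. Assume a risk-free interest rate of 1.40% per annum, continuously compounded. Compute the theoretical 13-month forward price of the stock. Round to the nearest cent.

kr 386.29

PV(dividends) I = 13.47·e^(−0.0140·7/12) + 13.47·e^(−0.0140·8/12) + 13.47·e^(−0.0140·9/12)
I = 13.3604 + 13.3449 + 13.3293 = 40.0346
F = (S − I)·e^(rT) = (420.51 − 40.0346) · e^(0.0140·13/12)
= 380.4754 · e^0.015167 = 380.4754 × 1.015283 = kr 386.29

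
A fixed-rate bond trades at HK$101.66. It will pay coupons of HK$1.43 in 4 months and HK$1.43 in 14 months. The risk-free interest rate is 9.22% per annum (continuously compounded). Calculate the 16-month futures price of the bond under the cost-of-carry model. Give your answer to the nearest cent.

PV(coupons) I = 1.43·e^(−0.0922·4/12) + 1.43·e^(−0.0922·14/12)
I = 1.3867 + 1.2842 = 2.6709
F = (S − I)·e^(rT) = (101.66 − 2.6709) · e^(0.0922·16/12)
= 98.9891 · e^0.122933 = 98.9891 × 1.130809 = HK$111.94

HK$111.94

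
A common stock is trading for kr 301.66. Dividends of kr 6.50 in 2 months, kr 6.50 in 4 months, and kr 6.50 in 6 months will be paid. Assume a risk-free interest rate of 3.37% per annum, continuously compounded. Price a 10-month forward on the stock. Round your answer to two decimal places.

PV(dividends) I = 6.50·e^(−0.0337·2/12) + 6.50·e^(−0.0337·4/12) + 6.50·e^(−0.0337·6/12)
I = 6.4636 + 6.4274 + 6.3914 = 19.2824
F = (S − I)·e^(rT) = (301.66 − 19.2824) · e^(0.0337·10/12)
= 282.3776 · e^0.028083 = 282.3776 × 1.028481 = kr 290.42

kr 290.42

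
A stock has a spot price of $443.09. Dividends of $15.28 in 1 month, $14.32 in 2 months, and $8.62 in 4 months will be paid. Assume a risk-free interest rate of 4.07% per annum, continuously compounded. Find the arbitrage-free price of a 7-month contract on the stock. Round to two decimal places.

PV(dividends) I = 15.28·e^(−0.0407·1/12) + 14.32·e^(−0.0407·2/12) + 8.62·e^(−0.0407·4/12)
I = 15.2283 + 14.2232 + 8.5038 = 37.9553
F = (S − I)·e^(rT) = (443.09 − 37.9553) · e^(0.0407·7/12)
= 405.1347 · e^0.023742 = 405.1347 × 1.024026 = $414.87

$414.87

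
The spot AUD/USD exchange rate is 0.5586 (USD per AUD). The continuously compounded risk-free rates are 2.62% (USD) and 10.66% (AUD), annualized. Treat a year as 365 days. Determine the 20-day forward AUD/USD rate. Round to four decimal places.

F = S·e^((r_USD − r_AUD)T) = 0.5586 · e^((0.0262 − 0.1066) × 20/365)
= 0.5586 · e^-0.004405 = 0.5586 × 0.995605
F = 0.5561 USD per AUD

0.5561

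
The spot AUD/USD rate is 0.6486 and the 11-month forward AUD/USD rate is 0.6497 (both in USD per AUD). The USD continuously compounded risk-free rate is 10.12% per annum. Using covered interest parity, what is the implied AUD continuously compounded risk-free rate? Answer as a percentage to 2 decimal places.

F = S·e^((r_USD − r_AUD)T) ⇒ r_AUD = r_USD − ln(F/S)/T
ln(0.6497/0.6486) = 0.001695; /(11/12) = 0.001849
r_AUD = 0.1012 − 0.001849 = 0.099351
r_AUD = 9.94%

9.94%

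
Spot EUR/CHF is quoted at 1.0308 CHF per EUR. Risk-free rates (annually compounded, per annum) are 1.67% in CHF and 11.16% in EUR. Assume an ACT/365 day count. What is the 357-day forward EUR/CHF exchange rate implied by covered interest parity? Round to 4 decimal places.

By covered interest parity, F = S · (1+r_CHF)^T / (1+r_EUR)^T
= 1.0308 × 1.016331 / 1.109025 = 1.0308 × 0.916418
F = 0.9446 CHF per EUR

0.9446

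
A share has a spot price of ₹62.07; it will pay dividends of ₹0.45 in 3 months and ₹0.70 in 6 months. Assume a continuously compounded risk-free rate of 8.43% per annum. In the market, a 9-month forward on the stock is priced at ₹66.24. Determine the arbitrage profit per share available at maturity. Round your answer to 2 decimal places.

₹1.30 per share

PV(dividends) I = 0.45·e^(−0.0843·3/12) + 0.70·e^(−0.0843·6/12) = 1.1117
Fair forward F* = (S − I)·e^(rT) = (62.07 − 1.1117)·e^0.063225 = 60.9583 × 1.065266 = 64.9368
Market ₹66.24 > fair 64.9368: forward overpriced → cash-and-carry (borrow at r, buy the stock and collect the dividends, short the forward).
Profit at T = |F_mkt − F*| = |66.24 − 64.9368| = ₹1.30 per share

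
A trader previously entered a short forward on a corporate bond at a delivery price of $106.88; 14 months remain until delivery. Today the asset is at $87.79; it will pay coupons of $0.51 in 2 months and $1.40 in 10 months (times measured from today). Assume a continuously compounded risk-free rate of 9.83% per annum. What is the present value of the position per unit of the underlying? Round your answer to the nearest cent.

$9.30

PV(remaining coupons) I = 0.51·e^(−0.0983·2/12) + 1.40·e^(−0.0983·10/12) = 1.7916
Current forward F = (S − I)·e^(rT) = (87.79 − 1.7916)·e^(0.0983·14/12) = 85.9984 × 1.121518 = 96.4488
Value (long) = (F − K)·e^(−rT) = (96.4488 − 106.88) × 0.891648 = -9.3010
Short position value = −(long value) = $9.30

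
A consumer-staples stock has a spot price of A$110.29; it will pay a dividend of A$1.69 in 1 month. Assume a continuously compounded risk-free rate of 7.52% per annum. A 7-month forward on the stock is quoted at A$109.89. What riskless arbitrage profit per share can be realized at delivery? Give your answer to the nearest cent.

A$3.59 per share

PV(dividends) I = 1.69·e^(−0.0752·1/12) = 1.6794
Fair forward F* = (S − I)·e^(rT) = (110.29 − 1.6794)·e^0.043867 = 108.6106 × 1.044843 = 113.4810
Market A$109.89 < fair 113.4810: forward underpriced → reverse cash-and-carry (short the stock, invest proceeds at r, pay the dividends, go long the forward).
Profit at T = |F_mkt − F*| = |109.89 − 113.4810| = A$3.59 per share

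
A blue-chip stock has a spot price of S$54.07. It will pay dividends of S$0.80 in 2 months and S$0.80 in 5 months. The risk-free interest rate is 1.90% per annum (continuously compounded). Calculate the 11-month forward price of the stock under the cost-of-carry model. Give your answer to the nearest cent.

S$53.40

PV(dividends) I = 0.80·e^(−0.0190·2/12) + 0.80·e^(−0.0190·5/12)
I = 0.7975 + 0.7937 = 1.5912
F = (S − I)·e^(rT) = (54.07 − 1.5912) · e^(0.0190·11/12)
= 52.4788 · e^0.017417 = 52.4788 × 1.017570 = S$53.40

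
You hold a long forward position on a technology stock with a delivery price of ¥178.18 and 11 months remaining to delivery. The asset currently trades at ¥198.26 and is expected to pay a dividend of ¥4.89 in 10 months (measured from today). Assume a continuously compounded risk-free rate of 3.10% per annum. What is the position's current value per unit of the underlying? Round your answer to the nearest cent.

PV(remaining dividends) I = 4.89·e^(−0.0310·10/12) = 4.7653
Current forward F = (S − I)·e^(rT) = (198.26 − 4.7653)·e^(0.0310·11/12) = 193.4947 × 1.028824 = 199.0720
Value (long) = (F − K)·e^(−rT) = (199.0720 − 178.18) × 0.971983 = 20.3067
Value = ¥20.31

¥20.31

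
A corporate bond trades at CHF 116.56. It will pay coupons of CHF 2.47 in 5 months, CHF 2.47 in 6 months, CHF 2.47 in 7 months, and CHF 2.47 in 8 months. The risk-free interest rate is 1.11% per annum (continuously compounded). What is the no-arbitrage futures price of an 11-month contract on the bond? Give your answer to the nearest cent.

PV(coupons) I = 2.47·e^(−0.0111·5/12) + 2.47·e^(−0.0111·6/12) + 2.47·e^(−0.0111·7/12) + 2.47·e^(−0.0111·8/12)
I = 2.4586 + 2.4563 + 2.4541 + 2.4518 = 9.8208
F = (S − I)·e^(rT) = (116.56 − 9.8208) · e^(0.0111·11/12)
= 106.7392 · e^0.010175 = 106.7392 × 1.010227 = CHF 107.83

CHF 107.83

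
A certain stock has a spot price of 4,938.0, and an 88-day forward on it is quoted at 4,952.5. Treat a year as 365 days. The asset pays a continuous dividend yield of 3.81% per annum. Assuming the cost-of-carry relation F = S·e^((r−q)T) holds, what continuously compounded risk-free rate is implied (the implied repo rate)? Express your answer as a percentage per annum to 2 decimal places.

5.03%

From F = S·e^((r−q)T): (r − q) = ln(F/S)/T
ln(4952.5/4938.0) = ln(1.002936) = 0.002932
(r − q) = 0.002932 / (88/365) = 0.012161
r = ln(F/S)/T + q = 0.012161 + 0.0381 = 0.050261
r = 5.03%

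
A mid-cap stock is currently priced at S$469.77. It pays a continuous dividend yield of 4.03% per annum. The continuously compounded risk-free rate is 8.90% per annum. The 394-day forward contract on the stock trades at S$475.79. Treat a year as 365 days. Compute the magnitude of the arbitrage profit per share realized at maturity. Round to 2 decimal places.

S$19.34 per share

Fair forward: F* = S·e^(carry·T), with carry = (r − q) = 0.0890 − 0.0403 = 0.0487
F* = 469.77 · e^(0.0487 × 394/365) = 469.77 · e^0.052569 = 469.77 × 1.053975 = S$495.1258
Market S$475.79 < fair S$495.1258: forward underpriced → reverse cash-and-carry (short spot, go long the forward).
At maturity, profit = |F_mkt − F*| = |475.79 − 495.1258| = S$19.34 per share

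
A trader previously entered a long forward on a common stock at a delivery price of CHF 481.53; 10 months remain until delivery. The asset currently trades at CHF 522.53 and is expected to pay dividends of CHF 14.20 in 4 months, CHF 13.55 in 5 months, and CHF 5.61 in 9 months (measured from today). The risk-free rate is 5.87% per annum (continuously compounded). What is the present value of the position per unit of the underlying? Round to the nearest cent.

CHF 31.47

PV(remaining dividends) I = 14.20·e^(−0.0587·4/12) + 13.55·e^(−0.0587·5/12) + 5.61·e^(−0.0587·9/12) = 32.5158
Current forward F = (S − I)·e^(rT) = (522.53 − 32.5158)·e^(0.0587·10/12) = 490.0142 × 1.050133 = 514.5801
Value (long) = (F − K)·e^(−rT) = (514.5801 − 481.53) × 0.952260 = 31.4723
Value = CHF 31.47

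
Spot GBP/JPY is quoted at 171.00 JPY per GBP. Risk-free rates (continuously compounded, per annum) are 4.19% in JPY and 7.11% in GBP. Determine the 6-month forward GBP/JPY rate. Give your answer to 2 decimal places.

168.52

F = S·e^((r_JPY − r_GBP)T) = 171.00 · e^((0.0419 − 0.0711) × 6/12)
= 171.00 · e^-0.014600 = 171.00 × 0.985506
F = 168.52 JPY per GBP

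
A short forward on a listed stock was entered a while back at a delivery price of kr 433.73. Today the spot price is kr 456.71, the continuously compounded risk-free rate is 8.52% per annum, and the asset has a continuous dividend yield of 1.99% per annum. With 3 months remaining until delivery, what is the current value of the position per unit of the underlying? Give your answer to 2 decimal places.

Current fair forward for the remaining 3 months: F = S·e^((r − q)·T), (r − q) = 0.0852 − 0.0199 = 0.0653
F = 456.71 · e^(0.0653 × 3/12) = 456.71 × 1.016459 = 464.2270
Value of long forward = (F − K)·e^(−rT) = (464.2270 − 433.73) · e^(−0.0852·3/12)
= 30.4970 × 0.978925 = 29.85
Short position value = −(long value) = -kr 29.85

-kr 29.85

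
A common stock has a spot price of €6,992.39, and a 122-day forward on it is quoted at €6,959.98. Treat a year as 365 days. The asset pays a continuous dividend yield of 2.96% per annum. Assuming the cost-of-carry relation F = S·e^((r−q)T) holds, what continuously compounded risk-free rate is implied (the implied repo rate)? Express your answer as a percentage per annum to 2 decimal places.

1.57%

From F = S·e^((r−q)T): (r − q) = ln(F/S)/T
ln(6959.98/6992.39) = ln(0.995365) = -0.004646
(r − q) = -0.004646 / (122/365) = -0.013900
r = ln(F/S)/T + q = -0.013900 + 0.0296 = 0.015700
r = 1.57%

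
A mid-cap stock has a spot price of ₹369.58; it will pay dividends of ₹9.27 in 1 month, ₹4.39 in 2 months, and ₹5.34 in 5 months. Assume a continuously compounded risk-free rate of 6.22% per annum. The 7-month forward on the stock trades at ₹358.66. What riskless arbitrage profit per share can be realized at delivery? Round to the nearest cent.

PV(dividends) I = 9.27·e^(−0.0622·1/12) + 4.39·e^(−0.0622·2/12) + 5.34·e^(−0.0622·5/12) = 18.7702
Fair forward F* = (S − I)·e^(rT) = (369.58 − 18.7702)·e^0.036283 = 350.8098 × 1.036949 = 363.7719
Market ₹358.66 < fair 363.7719: forward underpriced → reverse cash-and-carry (short the stock, invest proceeds at r, pay the dividends, go long the forward).
Profit at T = |F_mkt − F*| = |358.66 − 363.7719| = ₹5.11 per share

₹5.11 per share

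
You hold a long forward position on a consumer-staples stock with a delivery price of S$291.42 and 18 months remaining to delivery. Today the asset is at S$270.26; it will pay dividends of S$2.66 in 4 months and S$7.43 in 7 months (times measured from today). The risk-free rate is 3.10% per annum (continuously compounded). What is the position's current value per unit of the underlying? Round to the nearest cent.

-S$17.85

PV(remaining dividends) I = 2.66·e^(−0.0310·4/12) + 7.43·e^(−0.0310·7/12) = 9.9295
Current forward F = (S − I)·e^(rT) = (270.26 − 9.9295)·e^(0.0310·18/12) = 260.3305 × 1.047598 = 272.7217
Value (long) = (F − K)·e^(−rT) = (272.7217 − 291.42) × 0.954565 = -17.8487
Value = -S$17.85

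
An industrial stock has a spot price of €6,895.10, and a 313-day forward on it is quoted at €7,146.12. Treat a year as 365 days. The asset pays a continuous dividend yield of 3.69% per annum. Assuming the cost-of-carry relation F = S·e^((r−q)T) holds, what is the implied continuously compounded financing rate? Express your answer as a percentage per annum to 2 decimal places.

From F = S·e^((r−q)T): (r − q) = ln(F/S)/T
ln(7146.12/6895.10) = ln(1.036406) = 0.035759
(r − q) = 0.035759 / (313/365) = 0.041700
r = ln(F/S)/T + q = 0.041700 + 0.0369 = 0.078600
r = 7.86%

7.86%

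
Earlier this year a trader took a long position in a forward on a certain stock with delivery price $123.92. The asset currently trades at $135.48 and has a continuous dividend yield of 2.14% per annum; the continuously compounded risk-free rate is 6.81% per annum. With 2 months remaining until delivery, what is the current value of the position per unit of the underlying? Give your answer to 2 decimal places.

Current fair forward for the remaining 2 months: F = S·e^((r − q)·T), (r − q) = 0.0681 − 0.0214 = 0.0467
F = 135.48 · e^(0.0467 × 2/12) = 135.48 × 1.007814 = 136.5386
Value of long forward = (F − K)·e^(−rT) = (136.5386 − 123.92) · e^(−0.0681·2/12)
= 12.6186 × 0.988714 = 12.48

$12.48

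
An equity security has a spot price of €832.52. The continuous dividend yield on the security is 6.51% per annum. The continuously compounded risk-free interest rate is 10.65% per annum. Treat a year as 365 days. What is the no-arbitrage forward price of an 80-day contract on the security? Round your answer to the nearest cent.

€840.11

F = S·e^((r − q)T) = 832.52 · e^((0.1065 − 0.0651) × 80/365)
= 832.52 · e^0.009074 = 832.52 × 1.009115
F = €840.11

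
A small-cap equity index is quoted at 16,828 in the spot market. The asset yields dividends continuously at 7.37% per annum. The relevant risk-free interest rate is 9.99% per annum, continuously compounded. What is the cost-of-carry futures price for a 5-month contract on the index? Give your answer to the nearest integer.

F = S·e^((r − q)T) = 16828 · e^((0.0999 − 0.0737) × 5/12)
= 16828 · e^0.010917 = 16828 × 1.010977
F = 17,013

17,013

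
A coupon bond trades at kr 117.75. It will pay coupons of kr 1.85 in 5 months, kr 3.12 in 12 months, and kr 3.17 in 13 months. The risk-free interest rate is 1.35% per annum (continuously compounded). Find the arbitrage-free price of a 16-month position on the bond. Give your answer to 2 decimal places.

kr 111.70

PV(coupons) I = 1.85·e^(−0.0135·5/12) + 3.12·e^(−0.0135·12/12) + 3.17·e^(−0.0135·13/12)
I = 1.8396 + 3.0782 + 3.1240 = 8.0418
F = (S − I)·e^(rT) = (117.75 − 8.0418) · e^(0.0135·16/12)
= 109.7082 · e^0.018000 = 109.7082 × 1.018163 = kr 111.70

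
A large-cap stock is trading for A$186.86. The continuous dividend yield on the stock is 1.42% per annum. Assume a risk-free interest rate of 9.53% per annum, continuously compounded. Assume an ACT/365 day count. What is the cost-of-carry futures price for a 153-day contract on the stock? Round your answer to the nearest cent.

F = S·e^((r − q)T) = 186.86 · e^((0.0953 − 0.0142) × 153/365)
= 186.86 · e^0.033995 = 186.86 × 1.034579
F = A$193.32

A$193.32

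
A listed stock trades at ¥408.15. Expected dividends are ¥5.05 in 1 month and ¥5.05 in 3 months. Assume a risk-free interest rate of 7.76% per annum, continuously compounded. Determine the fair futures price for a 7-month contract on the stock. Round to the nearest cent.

¥416.62

PV(dividends) I = 5.05·e^(−0.0776·1/12) + 5.05·e^(−0.0776·3/12)
I = 5.0174 + 4.9530 = 9.9704
F = (S − I)·e^(rT) = (408.15 − 9.9704) · e^(0.0776·7/12)
= 398.1796 · e^0.045267 = 398.1796 × 1.046307 = ¥416.62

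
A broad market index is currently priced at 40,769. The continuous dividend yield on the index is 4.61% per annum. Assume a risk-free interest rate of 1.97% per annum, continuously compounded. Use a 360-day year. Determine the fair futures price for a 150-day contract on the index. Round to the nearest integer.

F = S·e^((r − q)T) = 40769 · e^((0.0197 − 0.0461) × 150/360)
= 40769 · e^-0.011000 = 40769 × 0.989060
F = 40,323

40,323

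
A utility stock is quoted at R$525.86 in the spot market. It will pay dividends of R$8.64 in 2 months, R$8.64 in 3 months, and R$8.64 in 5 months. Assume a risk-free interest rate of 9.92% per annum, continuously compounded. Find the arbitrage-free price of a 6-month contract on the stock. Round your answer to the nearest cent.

PV(dividends) I = 8.64·e^(−0.0992·2/12) + 8.64·e^(−0.0992·3/12) + 8.64·e^(−0.0992·5/12)
I = 8.4983 + 8.4284 + 8.2902 = 25.2169
F = (S − I)·e^(rT) = (525.86 − 25.2169) · e^(0.0992·6/12)
= 500.6431 · e^0.049600 = 500.6431 × 1.050851 = R$526.10

R$526.10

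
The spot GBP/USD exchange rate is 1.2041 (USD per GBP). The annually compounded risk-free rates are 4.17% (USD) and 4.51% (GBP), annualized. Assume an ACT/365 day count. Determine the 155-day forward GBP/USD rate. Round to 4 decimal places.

By covered interest parity, F = S · (1+r_USD)^T / (1+r_GBP)^T
= 1.2041 × 1.017500 / 1.018909 = 1.2041 × 0.998617
F = 1.2024 USD per GBP

1.2024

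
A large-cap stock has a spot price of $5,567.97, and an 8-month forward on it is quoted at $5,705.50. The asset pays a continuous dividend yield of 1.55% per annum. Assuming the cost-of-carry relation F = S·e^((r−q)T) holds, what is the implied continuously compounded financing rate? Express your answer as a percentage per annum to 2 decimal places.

5.21%

From F = S·e^((r−q)T): (r − q) = ln(F/S)/T
ln(5705.50/5567.97) = ln(1.024700) = 0.024400
(r − q) = 0.024400 / (8/12) = 0.036600
r = ln(F/S)/T + q = 0.036600 + 0.0155 = 0.052100
r = 5.21%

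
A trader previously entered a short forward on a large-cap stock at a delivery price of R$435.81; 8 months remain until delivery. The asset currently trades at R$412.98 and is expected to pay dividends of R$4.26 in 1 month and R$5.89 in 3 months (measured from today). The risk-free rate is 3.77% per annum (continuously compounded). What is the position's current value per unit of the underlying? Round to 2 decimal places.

PV(remaining dividends) I = 4.26·e^(−0.0377·1/12) + 5.89·e^(−0.0377·3/12) = 10.0814
Current forward F = (S − I)·e^(rT) = (412.98 − 10.0814)·e^(0.0377·8/12) = 402.8986 × 1.025452 = 413.1532
Value (long) = (F − K)·e^(−rT) = (413.1532 − 435.81) × 0.975180 = -22.0945
Short position value = −(long value) = R$22.09

R$22.09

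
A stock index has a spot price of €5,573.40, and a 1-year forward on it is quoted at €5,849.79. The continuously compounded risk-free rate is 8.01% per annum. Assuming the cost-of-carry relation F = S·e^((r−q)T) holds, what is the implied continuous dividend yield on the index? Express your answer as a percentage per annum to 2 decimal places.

3.17%

From F = S·e^((r−q)T): (r − q) = ln(F/S)/T
ln(5849.79/5573.40) = ln(1.049591) = 0.048401
(r − q) = 0.048401 / (12/12) = 0.048401
q = r − ln(F/S)/T = 0.0801 − 0.048401 = 0.031699
q = 3.17%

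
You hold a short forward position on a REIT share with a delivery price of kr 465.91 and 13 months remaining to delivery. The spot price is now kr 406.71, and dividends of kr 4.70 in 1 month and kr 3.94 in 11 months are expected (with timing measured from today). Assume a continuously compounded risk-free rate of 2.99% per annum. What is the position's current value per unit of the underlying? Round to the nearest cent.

kr 52.87

PV(remaining dividends) I = 4.70·e^(−0.0299·1/12) + 3.94·e^(−0.0299·11/12) = 8.5218
Current forward F = (S − I)·e^(rT) = (406.71 − 8.5218)·e^(0.0299·13/12) = 398.1882 × 1.032922 = 411.2974
Value (long) = (F − K)·e^(−rT) = (411.2974 − 465.91) × 0.968127 = -52.8719
Short position value = −(long value) = kr 52.87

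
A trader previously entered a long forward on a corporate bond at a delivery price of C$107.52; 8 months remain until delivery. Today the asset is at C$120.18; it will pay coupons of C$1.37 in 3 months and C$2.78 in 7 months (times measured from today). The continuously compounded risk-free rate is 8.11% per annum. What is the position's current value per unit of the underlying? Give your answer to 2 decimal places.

PV(remaining coupons) I = 1.37·e^(−0.0811·3/12) + 2.78·e^(−0.0811·7/12) = 3.9940
Current forward F = (S − I)·e^(rT) = (120.18 − 3.9940)·e^(0.0811·8/12) = 116.1860 × 1.055555 = 122.6407
Value (long) = (F − K)·e^(−rT) = (122.6407 − 107.52) × 0.947369 = 14.3249
Value = C$14.32

C$14.32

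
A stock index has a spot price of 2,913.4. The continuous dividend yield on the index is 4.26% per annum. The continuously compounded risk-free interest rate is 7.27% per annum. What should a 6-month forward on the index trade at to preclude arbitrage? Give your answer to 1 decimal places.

F = S·e^((r − q)T) = 2913.4 · e^((0.0727 − 0.0426) × 6/12)
= 2913.4 · e^0.015050 = 2913.4 × 1.015164
F = 2,957.6

2,957.6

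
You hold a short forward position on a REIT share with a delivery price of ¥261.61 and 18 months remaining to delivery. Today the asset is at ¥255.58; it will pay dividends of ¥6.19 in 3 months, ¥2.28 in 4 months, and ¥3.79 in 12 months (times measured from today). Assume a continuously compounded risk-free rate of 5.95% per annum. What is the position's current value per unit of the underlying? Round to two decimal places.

-¥4.40

PV(remaining dividends) I = 6.19·e^(−0.0595·3/12) + 2.28·e^(−0.0595·4/12) + 3.79·e^(−0.0595·12/12) = 11.9049
Current forward F = (S − I)·e^(rT) = (255.58 − 11.9049)·e^(0.0595·18/12) = 243.6751 × 1.093354 = 266.4231
Value (long) = (F − K)·e^(−rT) = (266.4231 − 261.61) × 0.914617 = 4.4021
Short position value = −(long value) = -¥4.40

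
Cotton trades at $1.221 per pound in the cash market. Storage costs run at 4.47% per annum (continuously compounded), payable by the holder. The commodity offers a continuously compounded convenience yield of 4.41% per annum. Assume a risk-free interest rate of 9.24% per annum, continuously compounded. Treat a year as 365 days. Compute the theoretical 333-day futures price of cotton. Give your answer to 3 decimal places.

Net carry = r + u − y = 0.0924 + 0.0447 − 0.0441 = 0.0930
F = S·e^((r+u−y)T) = 1.221 · e^(0.0930 × 333/365) = 1.221 · e^0.084847
= 1.221 × 1.088551 = $1.329 per pound

$1.329 per pound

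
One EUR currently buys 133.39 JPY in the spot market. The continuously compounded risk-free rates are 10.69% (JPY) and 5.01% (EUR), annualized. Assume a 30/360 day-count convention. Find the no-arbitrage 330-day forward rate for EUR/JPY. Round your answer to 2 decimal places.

F = S·e^((r_JPY − r_EUR)T) = 133.39 · e^((0.1069 − 0.0501) × 330/360)
= 133.39 · e^0.052067 = 133.39 × 1.053446
F = 140.52 JPY per EUR

140.52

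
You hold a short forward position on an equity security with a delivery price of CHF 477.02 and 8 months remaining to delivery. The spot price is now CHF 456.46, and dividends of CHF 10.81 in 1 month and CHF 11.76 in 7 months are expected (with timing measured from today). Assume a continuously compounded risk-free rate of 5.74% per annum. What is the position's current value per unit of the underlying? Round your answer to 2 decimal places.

PV(remaining dividends) I = 10.81·e^(−0.0574·1/12) + 11.76·e^(−0.0574·7/12) = 22.1312
Current forward F = (S − I)·e^(rT) = (456.46 − 22.1312)·e^(0.0574·8/12) = 434.3288 × 1.039008 = 451.2711
Value (long) = (F − K)·e^(−rT) = (451.2711 − 477.02) × 0.962456 = -24.7822
Short position value = −(long value) = CHF 24.78

CHF 24.78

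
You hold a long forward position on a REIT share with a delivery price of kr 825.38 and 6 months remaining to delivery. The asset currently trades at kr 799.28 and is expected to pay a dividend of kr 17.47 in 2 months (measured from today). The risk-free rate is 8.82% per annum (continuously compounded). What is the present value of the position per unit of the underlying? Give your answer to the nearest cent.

PV(remaining dividends) I = 17.47·e^(−0.0882·2/12) = 17.2151
Current forward F = (S − I)·e^(rT) = (799.28 − 17.2151)·e^(0.0882·6/12) = 782.0649 × 1.045087 = 817.3259
Value (long) = (F − K)·e^(−rT) = (817.3259 − 825.38) × 0.956858 = -7.7066
Value = -kr 7.71

-kr 7.71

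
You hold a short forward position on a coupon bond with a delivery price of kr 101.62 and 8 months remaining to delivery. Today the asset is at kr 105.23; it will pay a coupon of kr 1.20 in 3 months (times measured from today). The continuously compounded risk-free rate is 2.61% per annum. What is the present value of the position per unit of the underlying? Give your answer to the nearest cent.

PV(remaining coupons) I = 1.20·e^(−0.0261·3/12) = 1.1922
Current forward F = (S − I)·e^(rT) = (105.23 − 1.1922)·e^(0.0261·8/12) = 104.0378 × 1.017552 = 105.8639
Value (long) = (F − K)·e^(−rT) = (105.8639 − 101.62) × 0.982751 = 4.1707
Short position value = −(long value) = -kr 4.17

-kr 4.17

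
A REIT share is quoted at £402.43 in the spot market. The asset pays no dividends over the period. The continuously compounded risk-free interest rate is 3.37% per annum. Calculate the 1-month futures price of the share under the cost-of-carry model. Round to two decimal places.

£403.56

F = S·e^(rT) = 402.43 · e^(0.0337 × 1/12)
= 402.43 · e^0.002808 = 402.43 × 1.002812
F = £403.56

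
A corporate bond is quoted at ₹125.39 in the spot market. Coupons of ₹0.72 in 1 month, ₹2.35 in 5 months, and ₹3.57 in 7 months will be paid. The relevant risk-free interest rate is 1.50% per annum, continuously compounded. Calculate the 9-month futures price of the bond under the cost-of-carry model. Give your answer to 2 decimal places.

₹120.14

PV(coupons) I = 0.72·e^(−0.0150·1/12) + 2.35·e^(−0.0150·5/12) + 3.57·e^(−0.0150·7/12)
I = 0.7191 + 2.3354 + 3.5389 = 6.5934
F = (S − I)·e^(rT) = (125.39 − 6.5934) · e^(0.0150·9/12)
= 118.7966 · e^0.011250 = 118.7966 × 1.011314 = ₹120.14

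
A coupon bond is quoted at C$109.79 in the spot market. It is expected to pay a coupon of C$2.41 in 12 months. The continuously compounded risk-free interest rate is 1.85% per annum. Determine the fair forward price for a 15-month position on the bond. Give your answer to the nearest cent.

C$109.94

PV(coupons) I = 2.41·e^(−0.0185·12/12)
I = 2.3658
F = (S − I)·e^(rT) = (109.79 − 2.3658) · e^(0.0185·15/12)
= 107.4242 · e^0.023125 = 107.4242 × 1.023394 = C$109.94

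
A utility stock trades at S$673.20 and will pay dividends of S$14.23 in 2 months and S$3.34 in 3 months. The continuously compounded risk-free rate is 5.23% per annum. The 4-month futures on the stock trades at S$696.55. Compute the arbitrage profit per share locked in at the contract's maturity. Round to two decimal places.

S$29.22 per share

PV(dividends) I = 14.23·e^(−0.0523·2/12) + 3.34·e^(−0.0523·3/12) = 17.4031
Fair futures F* = (S − I)·e^(rT) = (673.20 − 17.4031)·e^0.017433 = 655.7969 × 1.017586 = 667.3297
Market S$696.55 > fair 667.3297: forward overpriced → cash-and-carry (borrow at r, buy the stock and collect the dividends, short the forward).
Profit at T = |F_mkt − F*| = |696.55 − 667.3297| = S$29.22 per share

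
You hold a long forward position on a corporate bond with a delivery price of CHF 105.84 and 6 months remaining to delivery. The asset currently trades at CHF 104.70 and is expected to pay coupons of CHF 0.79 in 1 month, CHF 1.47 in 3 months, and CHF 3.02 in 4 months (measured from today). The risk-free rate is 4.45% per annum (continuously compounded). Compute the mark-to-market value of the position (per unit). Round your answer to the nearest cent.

-CHF 4.03

PV(remaining coupons) I = 0.79·e^(−0.0445·1/12) + 1.47·e^(−0.0445·3/12) + 3.02·e^(−0.0445·4/12) = 5.2163
Current forward F = (S − I)·e^(rT) = (104.70 − 5.2163)·e^(0.0445·6/12) = 99.4837 × 1.022499 = 101.7220
Value (long) = (F − K)·e^(−rT) = (101.7220 − 105.84) × 0.977996 = -4.0274
Value = -CHF 4.03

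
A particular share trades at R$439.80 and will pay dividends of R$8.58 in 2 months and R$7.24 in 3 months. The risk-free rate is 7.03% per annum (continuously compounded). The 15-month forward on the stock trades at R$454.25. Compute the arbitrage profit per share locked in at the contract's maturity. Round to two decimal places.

PV(dividends) I = 8.58·e^(−0.0703·2/12) + 7.24·e^(−0.0703·3/12) = 15.5939
Fair forward F* = (S − I)·e^(rT) = (439.80 − 15.5939)·e^0.087875 = 424.2061 × 1.091852 = 463.1703
Market R$454.25 < fair 463.1703: forward underpriced → reverse cash-and-carry (short the stock, invest proceeds at r, pay the dividends, go long the forward).
Profit at T = |F_mkt − F*| = |454.25 − 463.1703| = R$8.92 per share

R$8.92 per share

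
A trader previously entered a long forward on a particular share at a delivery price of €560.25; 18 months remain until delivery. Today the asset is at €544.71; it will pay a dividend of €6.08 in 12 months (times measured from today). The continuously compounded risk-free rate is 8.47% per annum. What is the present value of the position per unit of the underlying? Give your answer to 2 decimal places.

€45.72

PV(remaining dividends) I = 6.08·e^(−0.0847·12/12) = 5.5862
Current forward F = (S − I)·e^(rT) = (544.71 − 5.5862)·e^(0.0847·18/12) = 539.1238 × 1.135474 = 612.1611
Value (long) = (F − K)·e^(−rT) = (612.1611 − 560.25) × 0.880690 = 45.7176
Value = €45.72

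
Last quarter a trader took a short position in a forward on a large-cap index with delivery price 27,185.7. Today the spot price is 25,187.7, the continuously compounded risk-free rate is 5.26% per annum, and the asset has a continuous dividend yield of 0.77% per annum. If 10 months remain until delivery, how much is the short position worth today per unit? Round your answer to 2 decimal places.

993.20

Current fair forward for the remaining 10 months: F = S·e^((r − q)·T), (r − q) = 0.0526 − 0.0077 = 0.0449
F = 25187.7 · e^(0.0449 × 10/12) = 25187.7 × 1.03812548 = 26147.9932
Value of long forward = (F − K)·e^(−rT) = (26147.9932 − 27185.7) · e^(−0.0526·10/12)
= -1037.7068 × 0.95711346 = -993.20
Short position value = −(long value) = 993.20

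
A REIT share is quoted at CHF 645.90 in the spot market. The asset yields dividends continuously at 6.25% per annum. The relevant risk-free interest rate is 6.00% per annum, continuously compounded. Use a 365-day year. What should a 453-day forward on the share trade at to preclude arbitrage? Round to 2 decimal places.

F = S·e^((r − q)T) = 645.90 · e^((0.0600 − 0.0625) × 453/365)
= 645.90 · e^-0.003103 = 645.90 × 0.996902
F = CHF 643.90

CHF 643.90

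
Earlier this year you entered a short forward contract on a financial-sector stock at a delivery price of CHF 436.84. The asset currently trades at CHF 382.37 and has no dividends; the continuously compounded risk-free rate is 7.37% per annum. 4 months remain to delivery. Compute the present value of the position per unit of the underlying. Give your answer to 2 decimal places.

CHF 43.87

Current fair forward for the remaining 4 months: F = S·e^(r·T), r = 0.0737
F = 382.37 · e^(0.0737 × 4/12) = 382.37 × 1.024871 = 391.8799
Value of long forward = (F − K)·e^(−rT) = (391.8799 − 436.84) · e^(−0.0737·4/12)
= -44.9601 × 0.975733 = -43.87
Short position value = −(long value) = CHF 43.87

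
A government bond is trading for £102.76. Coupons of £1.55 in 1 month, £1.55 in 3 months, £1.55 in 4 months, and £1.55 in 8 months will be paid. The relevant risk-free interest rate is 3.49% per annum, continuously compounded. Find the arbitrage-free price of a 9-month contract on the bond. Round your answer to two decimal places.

PV(coupons) I = 1.55·e^(−0.0349·1/12) + 1.55·e^(−0.0349·3/12) + 1.55·e^(−0.0349·4/12) + 1.55·e^(−0.0349·8/12)
I = 1.5455 + 1.5365 + 1.5321 + 1.5144 = 6.1285
F = (S − I)·e^(rT) = (102.76 − 6.1285) · e^(0.0349·9/12)
= 96.6315 · e^0.026175 = 96.6315 × 1.026521 = £99.19

£99.19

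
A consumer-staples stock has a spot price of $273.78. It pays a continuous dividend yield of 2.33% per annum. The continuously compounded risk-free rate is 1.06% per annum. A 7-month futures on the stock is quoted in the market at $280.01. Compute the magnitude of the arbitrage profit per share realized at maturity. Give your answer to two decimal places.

$8.25 per share

Fair futures: F* = S·e^(carry·T), with carry = (r − q) = 0.0106 − 0.0233 = -0.0127
F* = 273.78 · e^(-0.0127 × 7/12) = 273.78 · e^-0.007408 = 273.78 × 0.992619 = $271.7592
Market $280.01 > fair $271.7592: forward overpriced → cash-and-carry (buy spot, short the forward).
At maturity, profit = |F_mkt − F*| = |280.01 − 271.7592| = $8.25 per share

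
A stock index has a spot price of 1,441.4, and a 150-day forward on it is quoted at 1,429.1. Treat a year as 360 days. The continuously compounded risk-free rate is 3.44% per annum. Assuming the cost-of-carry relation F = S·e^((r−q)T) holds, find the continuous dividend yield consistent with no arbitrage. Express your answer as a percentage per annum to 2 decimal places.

From F = S·e^((r−q)T): (r − q) = ln(F/S)/T
ln(1429.1/1441.4) = ln(0.991467) = -0.008570
(r − q) = -0.008570 / (150/360) = -0.020568
q = r − ln(F/S)/T = 0.0344 + 0.020568 = 0.054968
q = 5.50%

5.50%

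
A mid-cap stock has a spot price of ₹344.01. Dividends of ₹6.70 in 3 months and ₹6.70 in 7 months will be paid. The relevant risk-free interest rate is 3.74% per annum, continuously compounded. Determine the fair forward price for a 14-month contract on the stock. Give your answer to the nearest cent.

PV(dividends) I = 6.70·e^(−0.0374·3/12) + 6.70·e^(−0.0374·7/12)
I = 6.6376 + 6.5554 = 13.1930
F = (S − I)·e^(rT) = (344.01 − 13.1930) · e^(0.0374·14/12)
= 330.8170 · e^0.043633 = 330.8170 × 1.044599 = ₹345.57

₹345.57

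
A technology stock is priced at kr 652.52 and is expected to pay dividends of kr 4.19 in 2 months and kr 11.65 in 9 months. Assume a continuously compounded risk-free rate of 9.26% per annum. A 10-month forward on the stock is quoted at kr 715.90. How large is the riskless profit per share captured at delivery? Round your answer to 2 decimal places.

kr 27.23 per share

PV(dividends) I = 4.19·e^(−0.0926·2/12) + 11.65·e^(−0.0926·9/12) = 14.9942
Fair forward F* = (S − I)·e^(rT) = (652.52 − 14.9942)·e^0.077167 = 637.5258 × 1.080222 = 688.6694
Market kr 715.90 > fair 688.6694: forward overpriced → cash-and-carry (borrow at r, buy the stock and collect the dividends, short the forward).
Profit at T = |F_mkt − F*| = |715.90 − 688.6694| = kr 27.23 per share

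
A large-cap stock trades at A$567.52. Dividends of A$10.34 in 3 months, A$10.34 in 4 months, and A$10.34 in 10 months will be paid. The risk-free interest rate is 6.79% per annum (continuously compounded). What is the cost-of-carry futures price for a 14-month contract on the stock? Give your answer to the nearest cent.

PV(dividends) I = 10.34·e^(−0.0679·3/12) + 10.34·e^(−0.0679·4/12) + 10.34·e^(−0.0679·10/12)
I = 10.1660 + 10.1086 + 9.7712 = 30.0458
F = (S − I)·e^(rT) = (567.52 − 30.0458) · e^(0.0679·14/12)
= 537.4742 · e^0.079217 = 537.4742 × 1.082439 = A$581.78

A$581.78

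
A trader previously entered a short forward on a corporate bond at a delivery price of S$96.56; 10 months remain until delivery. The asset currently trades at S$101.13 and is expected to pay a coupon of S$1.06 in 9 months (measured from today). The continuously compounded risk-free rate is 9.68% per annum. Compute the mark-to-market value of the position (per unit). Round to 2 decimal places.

-S$11.07

PV(remaining coupons) I = 1.06·e^(−0.0968·9/12) = 0.9858
Current forward F = (S − I)·e^(rT) = (101.13 − 0.9858)·e^(0.0968·10/12) = 100.1442 × 1.084009 = 108.5572
Value (long) = (F − K)·e^(−rT) = (108.5572 − 96.56) × 0.922501 = 11.0674
Short position value = −(long value) = -S$11.07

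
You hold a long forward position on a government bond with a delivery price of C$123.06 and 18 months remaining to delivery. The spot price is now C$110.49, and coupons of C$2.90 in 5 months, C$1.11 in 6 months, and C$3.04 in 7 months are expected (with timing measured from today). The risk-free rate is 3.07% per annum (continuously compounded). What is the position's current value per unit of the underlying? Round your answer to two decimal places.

-C$13.97

PV(remaining coupons) I = 2.90·e^(−0.0307·5/12) + 1.11·e^(−0.0307·6/12) + 3.04·e^(−0.0307·7/12) = 6.9423
Current forward F = (S − I)·e^(rT) = (110.49 − 6.9423)·e^(0.0307·18/12) = 103.5477 × 1.047127 = 108.4276
Value (long) = (F − K)·e^(−rT) = (108.4276 − 123.06) × 0.954994 = -13.9739
Value = -C$13.97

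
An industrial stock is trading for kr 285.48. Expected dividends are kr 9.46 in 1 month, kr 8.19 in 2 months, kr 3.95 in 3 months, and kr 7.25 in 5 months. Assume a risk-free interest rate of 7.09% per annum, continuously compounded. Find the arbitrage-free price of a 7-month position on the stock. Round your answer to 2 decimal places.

PV(dividends) I = 9.46·e^(−0.0709·1/12) + 8.19·e^(−0.0709·2/12) + 3.95·e^(−0.0709·3/12) + 7.25·e^(−0.0709·5/12)
I = 9.4043 + 8.0938 + 3.8806 + 7.0390 = 28.4177
F = (S − I)·e^(rT) = (285.48 − 28.4177) · e^(0.0709·7/12)
= 257.0623 · e^0.041358 = 257.0623 × 1.042225 = kr 267.92

kr 267.92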